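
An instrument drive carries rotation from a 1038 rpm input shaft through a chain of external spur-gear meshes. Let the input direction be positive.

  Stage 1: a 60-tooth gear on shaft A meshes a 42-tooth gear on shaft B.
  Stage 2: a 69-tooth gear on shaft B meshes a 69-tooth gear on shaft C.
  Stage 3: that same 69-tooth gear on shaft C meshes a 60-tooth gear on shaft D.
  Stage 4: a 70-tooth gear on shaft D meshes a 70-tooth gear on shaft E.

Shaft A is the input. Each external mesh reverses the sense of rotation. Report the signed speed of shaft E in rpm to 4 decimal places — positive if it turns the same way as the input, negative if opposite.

Stage 1 [60T→42T]: ω = 1038.0000×60/42 = 1482.8571 rpm, dir flips to −; running = −1482.8571
Stage 2 [69T→69T]: ω = 1482.8571×69/69 = 1482.8571 rpm, dir flips to +; running = +1482.8571
Stage 3 [69T→60T]: ω = 1482.8571×69/60 = 1705.2857 rpm, dir flips to −; running = −1705.2857
Stage 4 [70T→70T]: ω = 1705.2857×70/70 = 1705.2857 rpm, dir flips to +; running = +1705.2857

+1705.2857 rpm (same as input, |ω| = 1705.2857 rpm)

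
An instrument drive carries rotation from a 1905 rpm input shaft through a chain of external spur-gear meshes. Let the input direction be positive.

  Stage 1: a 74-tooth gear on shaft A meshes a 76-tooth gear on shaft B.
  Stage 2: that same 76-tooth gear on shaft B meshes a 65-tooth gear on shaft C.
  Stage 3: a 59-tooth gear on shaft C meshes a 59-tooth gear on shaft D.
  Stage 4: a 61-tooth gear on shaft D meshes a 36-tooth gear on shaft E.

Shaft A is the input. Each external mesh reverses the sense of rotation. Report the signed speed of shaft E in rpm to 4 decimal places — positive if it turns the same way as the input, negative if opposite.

+3674.8590 rpm (same as input, |ω| = 3674.8590 rpm)

Stage 1 [74T→76T]: ω = 1905.0000×74/76 = 1854.8684 rpm, dir flips to −; running = −1854.8684
Stage 2 [76T→65T]: ω = 1854.8684×76/65 = 2168.7692 rpm, dir flips to +; running = +2168.7692
Stage 3 [59T→59T]: ω = 2168.7692×59/59 = 2168.7692 rpm, dir flips to −; running = −2168.7692
Stage 4 [61T→36T]: ω = 2168.7692×61/36 = 3674.8590 rpm, dir flips to +; running = +3674.8590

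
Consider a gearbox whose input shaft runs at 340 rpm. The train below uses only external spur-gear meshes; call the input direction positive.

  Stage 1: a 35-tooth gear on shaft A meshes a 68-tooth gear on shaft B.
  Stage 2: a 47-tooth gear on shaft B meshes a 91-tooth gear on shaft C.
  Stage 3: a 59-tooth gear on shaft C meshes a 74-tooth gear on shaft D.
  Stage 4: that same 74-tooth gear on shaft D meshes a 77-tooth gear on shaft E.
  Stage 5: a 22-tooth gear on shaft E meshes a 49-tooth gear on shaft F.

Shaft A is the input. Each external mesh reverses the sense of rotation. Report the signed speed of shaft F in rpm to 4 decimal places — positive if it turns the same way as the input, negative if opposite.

-31.0944 rpm (opposite to input, |ω| = 31.0944 rpm)

Stage 1 [35T→68T]: ω = 340.0000×35/68 = 175.0000 rpm, dir flips to −; running = −175.0000
Stage 2 [47T→91T]: ω = 175.0000×47/91 = 90.3846 rpm, dir flips to +; running = +90.3846
Stage 3 [59T→74T]: ω = 90.3846×59/74 = 72.0634 rpm, dir flips to −; running = −72.0634
Stage 4 [74T→77T]: ω = 72.0634×74/77 = 69.2557 rpm, dir flips to +; running = +69.2557
Stage 5 [22T→49T]: ω = 69.2557×22/49 = 31.0944 rpm, dir flips to −; running = −31.0944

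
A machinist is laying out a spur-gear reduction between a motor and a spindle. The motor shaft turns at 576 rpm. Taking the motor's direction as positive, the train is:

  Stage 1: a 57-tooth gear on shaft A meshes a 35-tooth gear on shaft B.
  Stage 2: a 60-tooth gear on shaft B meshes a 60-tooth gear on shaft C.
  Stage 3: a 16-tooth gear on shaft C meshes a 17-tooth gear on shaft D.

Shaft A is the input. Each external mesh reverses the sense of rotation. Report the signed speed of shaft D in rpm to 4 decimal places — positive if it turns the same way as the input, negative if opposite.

Stage 1 [57T→35T]: ω = 576.0000×57/35 = 938.0571 rpm, dir flips to −; running = −938.0571
Stage 2 [60T→60T]: ω = 938.0571×60/60 = 938.0571 rpm, dir flips to +; running = +938.0571
Stage 3 [16T→17T]: ω = 938.0571×16/17 = 882.8773 rpm, dir flips to −; running = −882.8773

-882.8773 rpm (opposite to input, |ω| = 882.8773 rpm)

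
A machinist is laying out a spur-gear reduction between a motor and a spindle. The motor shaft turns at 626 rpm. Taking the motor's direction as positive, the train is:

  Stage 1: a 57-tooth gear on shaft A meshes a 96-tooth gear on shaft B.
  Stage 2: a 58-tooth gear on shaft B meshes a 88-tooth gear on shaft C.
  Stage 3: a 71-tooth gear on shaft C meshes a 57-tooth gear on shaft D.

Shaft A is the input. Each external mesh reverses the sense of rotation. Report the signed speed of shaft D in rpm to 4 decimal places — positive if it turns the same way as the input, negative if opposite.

-305.1454 rpm (opposite to input, |ω| = 305.1454 rpm)

Stage 1 [57T→96T]: ω = 626.0000×57/96 = 371.6875 rpm, dir flips to −; running = −371.6875
Stage 2 [58T→88T]: ω = 371.6875×58/88 = 244.9759 rpm, dir flips to +; running = +244.9759
Stage 3 [71T→57T]: ω = 244.9759×71/57 = 305.1454 rpm, dir flips to −; running = −305.1454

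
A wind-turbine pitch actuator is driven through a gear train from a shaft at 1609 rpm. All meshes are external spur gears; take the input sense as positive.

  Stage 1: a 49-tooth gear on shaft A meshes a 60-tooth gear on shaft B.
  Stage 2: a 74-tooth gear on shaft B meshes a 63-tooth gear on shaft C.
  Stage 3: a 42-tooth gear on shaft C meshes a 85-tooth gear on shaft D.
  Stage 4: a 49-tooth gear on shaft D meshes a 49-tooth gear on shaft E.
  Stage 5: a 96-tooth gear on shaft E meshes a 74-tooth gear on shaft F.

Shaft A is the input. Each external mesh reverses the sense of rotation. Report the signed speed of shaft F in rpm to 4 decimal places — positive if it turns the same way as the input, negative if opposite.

-989.3773 rpm (opposite to input, |ω| = 989.3773 rpm)

Stage 1 [49T→60T]: ω = 1609.0000×49/60 = 1314.0167 rpm, dir flips to −; running = −1314.0167
Stage 2 [74T→63T]: ω = 1314.0167×74/63 = 1543.4481 rpm, dir flips to +; running = +1543.4481
Stage 3 [42T→85T]: ω = 1543.4481×42/85 = 762.6450 rpm, dir flips to −; running = −762.6450
Stage 4 [49T→49T]: ω = 762.6450×49/49 = 762.6450 rpm, dir flips to +; running = +762.6450
Stage 5 [96T→74T]: ω = 762.6450×96/74 = 989.3773 rpm, dir flips to −; running = −989.3773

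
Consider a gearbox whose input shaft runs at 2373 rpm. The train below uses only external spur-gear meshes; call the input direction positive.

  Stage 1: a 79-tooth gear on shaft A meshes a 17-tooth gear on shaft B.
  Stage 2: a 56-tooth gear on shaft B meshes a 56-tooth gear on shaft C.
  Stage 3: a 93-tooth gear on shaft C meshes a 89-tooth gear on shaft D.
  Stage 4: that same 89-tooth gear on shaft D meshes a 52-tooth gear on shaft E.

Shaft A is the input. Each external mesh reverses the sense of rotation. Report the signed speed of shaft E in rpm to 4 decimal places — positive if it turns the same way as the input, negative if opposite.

Stage 1 [79T→17T]: ω = 2373.0000×79/17 = 11027.4706 rpm, dir flips to −; running = −11027.4706
Stage 2 [56T→56T]: ω = 11027.4706×56/56 = 11027.4706 rpm, dir flips to +; running = +11027.4706
Stage 3 [93T→89T]: ω = 11027.4706×93/89 = 11523.0872 rpm, dir flips to −; running = −11523.0872
Stage 4 [89T→52T]: ω = 11523.0872×89/52 = 19722.2070 rpm, dir flips to +; running = +19722.2070

+19722.2070 rpm (same as input, |ω| = 19722.2070 rpm)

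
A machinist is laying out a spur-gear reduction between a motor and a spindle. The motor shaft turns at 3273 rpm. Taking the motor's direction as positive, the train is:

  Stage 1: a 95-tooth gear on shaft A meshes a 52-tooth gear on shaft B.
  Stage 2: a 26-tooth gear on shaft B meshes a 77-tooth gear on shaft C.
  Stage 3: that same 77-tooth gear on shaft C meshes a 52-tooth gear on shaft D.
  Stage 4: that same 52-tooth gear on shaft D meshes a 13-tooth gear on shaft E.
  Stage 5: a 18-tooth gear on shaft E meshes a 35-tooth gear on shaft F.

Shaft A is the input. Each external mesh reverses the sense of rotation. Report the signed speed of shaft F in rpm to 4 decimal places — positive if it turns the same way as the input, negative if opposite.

-6150.3626 rpm (opposite to input, |ω| = 6150.3626 rpm)

Stage 1 [95T→52T]: ω = 3273.0000×95/52 = 5979.5192 rpm, dir flips to −; running = −5979.5192
Stage 2 [26T→77T]: ω = 5979.5192×26/77 = 2019.0584 rpm, dir flips to +; running = +2019.0584
Stage 3 [77T→52T]: ω = 2019.0584×77/52 = 2989.7596 rpm, dir flips to −; running = −2989.7596
Stage 4 [52T→13T]: ω = 2989.7596×52/13 = 11959.0385 rpm, dir flips to +; running = +11959.0385
Stage 5 [18T→35T]: ω = 11959.0385×18/35 = 6150.3626 rpm, dir flips to −; running = −6150.3626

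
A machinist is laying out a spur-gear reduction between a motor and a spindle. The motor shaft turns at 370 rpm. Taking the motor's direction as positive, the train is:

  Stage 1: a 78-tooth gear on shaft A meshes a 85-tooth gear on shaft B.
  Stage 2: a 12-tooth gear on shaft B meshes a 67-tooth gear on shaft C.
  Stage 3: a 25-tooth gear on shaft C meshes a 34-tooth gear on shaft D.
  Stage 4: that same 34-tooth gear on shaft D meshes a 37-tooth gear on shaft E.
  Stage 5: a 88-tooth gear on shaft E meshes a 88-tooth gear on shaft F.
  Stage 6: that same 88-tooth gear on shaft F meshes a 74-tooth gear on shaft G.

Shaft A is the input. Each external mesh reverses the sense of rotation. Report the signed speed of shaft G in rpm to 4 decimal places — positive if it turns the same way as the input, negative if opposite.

+48.8622 rpm (same as input, |ω| = 48.8622 rpm)

Stage 1 [78T→85T]: ω = 370.0000×78/85 = 339.5294 rpm, dir flips to −; running = −339.5294
Stage 2 [12T→67T]: ω = 339.5294×12/67 = 60.8112 rpm, dir flips to +; running = +60.8112
Stage 3 [25T→34T]: ω = 60.8112×25/34 = 44.7141 rpm, dir flips to −; running = −44.7141
Stage 4 [34T→37T]: ω = 44.7141×34/37 = 41.0887 rpm, dir flips to +; running = +41.0887
Stage 5 [88T→88T]: ω = 41.0887×88/88 = 41.0887 rpm, dir flips to −; running = −41.0887
Stage 6 [88T→74T]: ω = 41.0887×88/74 = 48.8622 rpm, dir flips to +; running = +48.8622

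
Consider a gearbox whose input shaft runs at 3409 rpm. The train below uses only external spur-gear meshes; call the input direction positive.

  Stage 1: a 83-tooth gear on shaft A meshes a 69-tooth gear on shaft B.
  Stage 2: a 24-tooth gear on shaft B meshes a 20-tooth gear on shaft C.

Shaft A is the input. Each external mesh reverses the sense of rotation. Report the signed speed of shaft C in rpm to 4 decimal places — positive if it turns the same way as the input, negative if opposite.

+4920.8174 rpm (same as input, |ω| = 4920.8174 rpm)

Stage 1 [83T→69T]: ω = 3409.0000×83/69 = 4100.6812 rpm, dir flips to −; running = −4100.6812
Stage 2 [24T→20T]: ω = 4100.6812×24/20 = 4920.8174 rpm, dir flips to +; running = +4920.8174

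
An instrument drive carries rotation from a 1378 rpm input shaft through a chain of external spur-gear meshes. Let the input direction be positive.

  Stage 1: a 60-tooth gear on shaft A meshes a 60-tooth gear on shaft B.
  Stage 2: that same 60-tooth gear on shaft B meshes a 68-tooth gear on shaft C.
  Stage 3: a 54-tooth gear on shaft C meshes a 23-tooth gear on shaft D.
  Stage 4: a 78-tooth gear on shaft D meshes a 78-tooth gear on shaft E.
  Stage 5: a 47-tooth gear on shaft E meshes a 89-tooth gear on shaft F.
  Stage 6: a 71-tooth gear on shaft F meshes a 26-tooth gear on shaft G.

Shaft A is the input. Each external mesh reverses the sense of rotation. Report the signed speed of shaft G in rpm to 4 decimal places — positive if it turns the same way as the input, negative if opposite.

Stage 1 [60T→60T]: ω = 1378.0000×60/60 = 1378.0000 rpm, dir flips to −; running = −1378.0000
Stage 2 [60T→68T]: ω = 1378.0000×60/68 = 1215.8824 rpm, dir flips to +; running = +1215.8824
Stage 3 [54T→23T]: ω = 1215.8824×54/23 = 2854.6803 rpm, dir flips to −; running = −2854.6803
Stage 4 [78T→78T]: ω = 2854.6803×78/78 = 2854.6803 rpm, dir flips to +; running = +2854.6803
Stage 5 [47T→89T]: ω = 2854.6803×47/89 = 1507.5278 rpm, dir flips to −; running = −1507.5278
Stage 6 [71T→26T]: ω = 1507.5278×71/26 = 4116.7105 rpm, dir flips to +; running = +4116.7105

+4116.7105 rpm (same as input, |ω| = 4116.7105 rpm)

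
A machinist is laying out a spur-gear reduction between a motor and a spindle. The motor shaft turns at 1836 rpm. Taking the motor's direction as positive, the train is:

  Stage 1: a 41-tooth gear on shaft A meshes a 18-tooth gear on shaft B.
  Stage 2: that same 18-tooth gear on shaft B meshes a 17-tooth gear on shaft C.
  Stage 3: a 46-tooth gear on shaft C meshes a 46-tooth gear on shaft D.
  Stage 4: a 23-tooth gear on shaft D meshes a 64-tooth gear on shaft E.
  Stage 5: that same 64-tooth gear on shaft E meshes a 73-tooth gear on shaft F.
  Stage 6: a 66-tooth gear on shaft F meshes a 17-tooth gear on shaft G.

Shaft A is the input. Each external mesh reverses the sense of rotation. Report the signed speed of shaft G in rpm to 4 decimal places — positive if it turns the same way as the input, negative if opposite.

+5416.3610 rpm (same as input, |ω| = 5416.3610 rpm)

Stage 1 [41T→18T]: ω = 1836.0000×41/18 = 4182.0000 rpm, dir flips to −; running = −4182.0000
Stage 2 [18T→17T]: ω = 4182.0000×18/17 = 4428.0000 rpm, dir flips to +; running = +4428.0000
Stage 3 [46T→46T]: ω = 4428.0000×46/46 = 4428.0000 rpm, dir flips to −; running = −4428.0000
Stage 4 [23T→64T]: ω = 4428.0000×23/64 = 1591.3125 rpm, dir flips to +; running = +1591.3125
Stage 5 [64T→73T]: ω = 1591.3125×64/73 = 1395.1233 rpm, dir flips to −; running = −1395.1233
Stage 6 [66T→17T]: ω = 1395.1233×66/17 = 5416.3610 rpm, dir flips to +; running = +5416.3610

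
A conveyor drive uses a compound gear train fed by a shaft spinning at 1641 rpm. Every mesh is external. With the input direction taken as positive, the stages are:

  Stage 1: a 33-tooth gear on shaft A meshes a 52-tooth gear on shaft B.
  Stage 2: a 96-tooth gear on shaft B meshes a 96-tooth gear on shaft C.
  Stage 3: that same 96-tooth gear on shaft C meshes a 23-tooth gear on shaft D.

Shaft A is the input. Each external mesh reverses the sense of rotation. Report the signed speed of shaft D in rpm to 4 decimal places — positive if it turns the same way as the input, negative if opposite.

-4346.7291 rpm (opposite to input, |ω| = 4346.7291 rpm)

Stage 1 [33T→52T]: ω = 1641.0000×33/52 = 1041.4038 rpm, dir flips to −; running = −1041.4038
Stage 2 [96T→96T]: ω = 1041.4038×96/96 = 1041.4038 rpm, dir flips to +; running = +1041.4038
Stage 3 [96T→23T]: ω = 1041.4038×96/23 = 4346.7291 rpm, dir flips to −; running = −4346.7291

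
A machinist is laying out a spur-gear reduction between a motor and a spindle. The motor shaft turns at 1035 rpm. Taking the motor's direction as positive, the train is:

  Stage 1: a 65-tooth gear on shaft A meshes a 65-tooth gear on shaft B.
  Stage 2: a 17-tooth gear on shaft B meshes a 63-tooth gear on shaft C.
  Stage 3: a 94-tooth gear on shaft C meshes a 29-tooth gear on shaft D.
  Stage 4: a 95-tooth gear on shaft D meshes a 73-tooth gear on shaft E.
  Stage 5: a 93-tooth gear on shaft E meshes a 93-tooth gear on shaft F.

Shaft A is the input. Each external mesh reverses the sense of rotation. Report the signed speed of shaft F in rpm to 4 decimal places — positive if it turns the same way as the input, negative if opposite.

Stage 1 [65T→65T]: ω = 1035.0000×65/65 = 1035.0000 rpm, dir flips to −; running = −1035.0000
Stage 2 [17T→63T]: ω = 1035.0000×17/63 = 279.2857 rpm, dir flips to +; running = +279.2857
Stage 3 [94T→29T]: ω = 279.2857×94/29 = 905.2709 rpm, dir flips to −; running = −905.2709
Stage 4 [95T→73T]: ω = 905.2709×95/73 = 1178.0923 rpm, dir flips to +; running = +1178.0923
Stage 5 [93T→93T]: ω = 1178.0923×93/93 = 1178.0923 rpm, dir flips to −; running = −1178.0923

-1178.0923 rpm (opposite to input, |ω| = 1178.0923 rpm)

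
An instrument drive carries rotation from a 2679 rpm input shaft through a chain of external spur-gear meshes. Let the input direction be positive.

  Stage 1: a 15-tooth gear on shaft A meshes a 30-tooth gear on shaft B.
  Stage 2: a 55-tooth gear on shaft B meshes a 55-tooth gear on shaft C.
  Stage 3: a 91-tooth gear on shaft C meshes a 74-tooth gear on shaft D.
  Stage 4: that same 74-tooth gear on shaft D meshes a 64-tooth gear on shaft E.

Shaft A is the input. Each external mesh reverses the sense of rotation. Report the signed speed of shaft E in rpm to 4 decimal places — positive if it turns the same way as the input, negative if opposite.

+1904.6016 rpm (same as input, |ω| = 1904.6016 rpm)

Stage 1 [15T→30T]: ω = 2679.0000×15/30 = 1339.5000 rpm, dir flips to −; running = −1339.5000
Stage 2 [55T→55T]: ω = 1339.5000×55/55 = 1339.5000 rpm, dir flips to +; running = +1339.5000
Stage 3 [91T→74T]: ω = 1339.5000×91/74 = 1647.2230 rpm, dir flips to −; running = −1647.2230
Stage 4 [74T→64T]: ω = 1647.2230×74/64 = 1904.6016 rpm, dir flips to +; running = +1904.6016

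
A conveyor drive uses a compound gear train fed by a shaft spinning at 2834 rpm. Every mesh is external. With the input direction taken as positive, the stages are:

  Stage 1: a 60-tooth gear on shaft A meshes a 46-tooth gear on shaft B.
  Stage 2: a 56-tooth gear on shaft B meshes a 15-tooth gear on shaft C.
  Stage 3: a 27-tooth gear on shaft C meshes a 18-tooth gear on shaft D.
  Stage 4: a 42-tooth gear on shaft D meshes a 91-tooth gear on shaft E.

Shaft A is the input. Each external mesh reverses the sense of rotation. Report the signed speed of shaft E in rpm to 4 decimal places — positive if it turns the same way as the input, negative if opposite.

+9554.0870 rpm (same as input, |ω| = 9554.0870 rpm)

Stage 1 [60T→46T]: ω = 2834.0000×60/46 = 3696.5217 rpm, dir flips to −; running = −3696.5217
Stage 2 [56T→15T]: ω = 3696.5217×56/15 = 13800.3478 rpm, dir flips to +; running = +13800.3478
Stage 3 [27T→18T]: ω = 13800.3478×27/18 = 20700.5217 rpm, dir flips to −; running = −20700.5217
Stage 4 [42T→91T]: ω = 20700.5217×42/91 = 9554.0870 rpm, dir flips to +; running = +9554.0870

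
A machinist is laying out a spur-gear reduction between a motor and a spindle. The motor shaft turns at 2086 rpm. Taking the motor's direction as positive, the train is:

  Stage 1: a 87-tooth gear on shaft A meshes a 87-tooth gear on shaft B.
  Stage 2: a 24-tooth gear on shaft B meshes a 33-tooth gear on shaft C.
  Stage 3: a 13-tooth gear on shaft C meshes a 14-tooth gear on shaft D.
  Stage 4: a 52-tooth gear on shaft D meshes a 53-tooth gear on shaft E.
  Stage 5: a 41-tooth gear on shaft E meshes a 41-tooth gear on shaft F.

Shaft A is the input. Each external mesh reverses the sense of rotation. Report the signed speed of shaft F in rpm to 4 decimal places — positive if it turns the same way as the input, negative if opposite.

Stage 1 [87T→87T]: ω = 2086.0000×87/87 = 2086.0000 rpm, dir flips to −; running = −2086.0000
Stage 2 [24T→33T]: ω = 2086.0000×24/33 = 1517.0909 rpm, dir flips to +; running = +1517.0909
Stage 3 [13T→14T]: ω = 1517.0909×13/14 = 1408.7273 rpm, dir flips to −; running = −1408.7273
Stage 4 [52T→53T]: ω = 1408.7273×52/53 = 1382.1475 rpm, dir flips to +; running = +1382.1475
Stage 5 [41T→41T]: ω = 1382.1475×41/41 = 1382.1475 rpm, dir flips to −; running = −1382.1475

-1382.1475 rpm (opposite to input, |ω| = 1382.1475 rpm)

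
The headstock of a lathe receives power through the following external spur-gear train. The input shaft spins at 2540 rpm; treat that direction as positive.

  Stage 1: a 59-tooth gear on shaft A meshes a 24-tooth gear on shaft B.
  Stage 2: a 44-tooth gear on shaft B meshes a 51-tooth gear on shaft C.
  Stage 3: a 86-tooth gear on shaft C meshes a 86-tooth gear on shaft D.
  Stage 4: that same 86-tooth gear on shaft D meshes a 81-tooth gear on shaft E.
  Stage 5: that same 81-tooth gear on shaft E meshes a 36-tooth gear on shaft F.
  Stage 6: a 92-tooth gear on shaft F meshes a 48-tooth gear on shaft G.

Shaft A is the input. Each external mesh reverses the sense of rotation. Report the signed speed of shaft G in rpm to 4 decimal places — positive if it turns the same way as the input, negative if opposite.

+24666.0454 rpm (same as input, |ω| = 24666.0454 rpm)

Stage 1 [59T→24T]: ω = 2540.0000×59/24 = 6244.1667 rpm, dir flips to −; running = −6244.1667
Stage 2 [44T→51T]: ω = 6244.1667×44/51 = 5387.1242 rpm, dir flips to +; running = +5387.1242
Stage 3 [86T→86T]: ω = 5387.1242×86/86 = 5387.1242 rpm, dir flips to −; running = −5387.1242
Stage 4 [86T→81T]: ω = 5387.1242×86/81 = 5719.6627 rpm, dir flips to +; running = +5719.6627
Stage 5 [81T→36T]: ω = 5719.6627×81/36 = 12869.2411 rpm, dir flips to −; running = −12869.2411
Stage 6 [92T→48T]: ω = 12869.2411×92/48 = 24666.0454 rpm, dir flips to +; running = +24666.0454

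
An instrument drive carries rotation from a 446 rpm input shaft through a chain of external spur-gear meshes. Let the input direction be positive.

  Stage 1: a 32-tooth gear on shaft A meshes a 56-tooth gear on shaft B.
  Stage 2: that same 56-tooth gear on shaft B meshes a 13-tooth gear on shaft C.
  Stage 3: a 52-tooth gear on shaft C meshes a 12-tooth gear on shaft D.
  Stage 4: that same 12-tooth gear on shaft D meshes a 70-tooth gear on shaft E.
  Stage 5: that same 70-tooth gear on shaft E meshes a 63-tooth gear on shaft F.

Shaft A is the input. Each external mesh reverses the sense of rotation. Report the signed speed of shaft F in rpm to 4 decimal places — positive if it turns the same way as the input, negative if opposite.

-906.1587 rpm (opposite to input, |ω| = 906.1587 rpm)

Stage 1 [32T→56T]: ω = 446.0000×32/56 = 254.8571 rpm, dir flips to −; running = −254.8571
Stage 2 [56T→13T]: ω = 254.8571×56/13 = 1097.8462 rpm, dir flips to +; running = +1097.8462
Stage 3 [52T→12T]: ω = 1097.8462×52/12 = 4757.3333 rpm, dir flips to −; running = −4757.3333
Stage 4 [12T→70T]: ω = 4757.3333×12/70 = 815.5429 rpm, dir flips to +; running = +815.5429
Stage 5 [70T→63T]: ω = 815.5429×70/63 = 906.1587 rpm, dir flips to −; running = −906.1587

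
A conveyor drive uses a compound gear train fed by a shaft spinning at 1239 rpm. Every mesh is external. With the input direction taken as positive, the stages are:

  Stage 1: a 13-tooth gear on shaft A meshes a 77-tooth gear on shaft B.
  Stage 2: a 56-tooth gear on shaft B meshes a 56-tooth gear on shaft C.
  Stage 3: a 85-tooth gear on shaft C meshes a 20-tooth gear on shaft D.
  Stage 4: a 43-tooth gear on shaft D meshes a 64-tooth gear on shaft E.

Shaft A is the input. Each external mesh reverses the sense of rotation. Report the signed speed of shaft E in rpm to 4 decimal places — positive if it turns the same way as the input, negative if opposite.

+597.3121 rpm (same as input, |ω| = 597.3121 rpm)

Stage 1 [13T→77T]: ω = 1239.0000×13/77 = 209.1818 rpm, dir flips to −; running = −209.1818
Stage 2 [56T→56T]: ω = 209.1818×56/56 = 209.1818 rpm, dir flips to +; running = +209.1818
Stage 3 [85T→20T]: ω = 209.1818×85/20 = 889.0227 rpm, dir flips to −; running = −889.0227
Stage 4 [43T→64T]: ω = 889.0227×43/64 = 597.3121 rpm, dir flips to +; running = +597.3121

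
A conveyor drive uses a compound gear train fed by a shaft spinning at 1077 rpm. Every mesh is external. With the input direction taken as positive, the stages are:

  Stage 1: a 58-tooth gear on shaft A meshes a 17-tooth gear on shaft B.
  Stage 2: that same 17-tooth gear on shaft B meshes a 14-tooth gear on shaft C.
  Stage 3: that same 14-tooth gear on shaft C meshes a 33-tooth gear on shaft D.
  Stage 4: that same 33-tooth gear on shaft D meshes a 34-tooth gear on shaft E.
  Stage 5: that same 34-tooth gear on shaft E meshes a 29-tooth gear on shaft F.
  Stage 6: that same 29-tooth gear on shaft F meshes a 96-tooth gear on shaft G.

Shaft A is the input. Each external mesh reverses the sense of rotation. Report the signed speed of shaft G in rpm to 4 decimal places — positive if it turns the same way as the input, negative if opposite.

+650.6875 rpm (same as input, |ω| = 650.6875 rpm)

Stage 1 [58T→17T]: ω = 1077.0000×58/17 = 3674.4706 rpm, dir flips to −; running = −3674.4706
Stage 2 [17T→14T]: ω = 3674.4706×17/14 = 4461.8571 rpm, dir flips to +; running = +4461.8571
Stage 3 [14T→33T]: ω = 4461.8571×14/33 = 1892.9091 rpm, dir flips to −; running = −1892.9091
Stage 4 [33T→34T]: ω = 1892.9091×33/34 = 1837.2353 rpm, dir flips to +; running = +1837.2353
Stage 5 [34T→29T]: ω = 1837.2353×34/29 = 2154.0000 rpm, dir flips to −; running = −2154.0000
Stage 6 [29T→96T]: ω = 2154.0000×29/96 = 650.6875 rpm, dir flips to +; running = +650.6875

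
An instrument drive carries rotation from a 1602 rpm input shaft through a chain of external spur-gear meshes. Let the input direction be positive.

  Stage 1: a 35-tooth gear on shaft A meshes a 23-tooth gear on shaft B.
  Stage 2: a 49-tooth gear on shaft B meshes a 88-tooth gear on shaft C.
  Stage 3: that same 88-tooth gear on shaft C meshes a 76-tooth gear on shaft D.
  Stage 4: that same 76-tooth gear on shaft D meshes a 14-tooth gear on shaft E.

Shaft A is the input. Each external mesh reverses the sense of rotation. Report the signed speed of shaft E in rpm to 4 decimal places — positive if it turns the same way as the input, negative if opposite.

+8532.3913 rpm (same as input, |ω| = 8532.3913 rpm)

Stage 1 [35T→23T]: ω = 1602.0000×35/23 = 2437.8261 rpm, dir flips to −; running = −2437.8261
Stage 2 [49T→88T]: ω = 2437.8261×49/88 = 1357.4259 rpm, dir flips to +; running = +1357.4259
Stage 3 [88T→76T]: ω = 1357.4259×88/76 = 1571.7563 rpm, dir flips to −; running = −1571.7563
Stage 4 [76T→14T]: ω = 1571.7563×76/14 = 8532.3913 rpm, dir flips to +; running = +8532.3913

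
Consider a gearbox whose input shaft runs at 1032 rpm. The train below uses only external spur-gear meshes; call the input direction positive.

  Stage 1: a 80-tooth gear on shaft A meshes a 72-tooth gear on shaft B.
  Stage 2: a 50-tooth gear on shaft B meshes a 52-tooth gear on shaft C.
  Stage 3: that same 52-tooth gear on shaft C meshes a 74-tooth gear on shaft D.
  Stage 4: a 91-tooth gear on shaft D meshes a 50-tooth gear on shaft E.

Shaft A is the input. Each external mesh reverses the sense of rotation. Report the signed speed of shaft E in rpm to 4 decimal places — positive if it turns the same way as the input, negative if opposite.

Stage 1 [80T→72T]: ω = 1032.0000×80/72 = 1146.6667 rpm, dir flips to −; running = −1146.6667
Stage 2 [50T→52T]: ω = 1146.6667×50/52 = 1102.5641 rpm, dir flips to +; running = +1102.5641
Stage 3 [52T→74T]: ω = 1102.5641×52/74 = 774.7748 rpm, dir flips to −; running = −774.7748
Stage 4 [91T→50T]: ω = 774.7748×91/50 = 1410.0901 rpm, dir flips to +; running = +1410.0901

+1410.0901 rpm (same as input, |ω| = 1410.0901 rpm)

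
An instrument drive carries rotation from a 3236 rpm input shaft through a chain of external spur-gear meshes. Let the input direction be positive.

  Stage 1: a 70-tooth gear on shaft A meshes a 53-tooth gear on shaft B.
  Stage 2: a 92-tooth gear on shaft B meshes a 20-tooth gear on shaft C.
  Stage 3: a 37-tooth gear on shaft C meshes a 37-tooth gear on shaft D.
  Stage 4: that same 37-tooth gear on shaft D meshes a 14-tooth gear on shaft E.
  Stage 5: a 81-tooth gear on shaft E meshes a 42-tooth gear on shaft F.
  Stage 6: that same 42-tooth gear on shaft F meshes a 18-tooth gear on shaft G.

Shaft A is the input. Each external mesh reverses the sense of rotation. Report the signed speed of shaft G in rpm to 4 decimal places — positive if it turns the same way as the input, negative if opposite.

+233816.2642 rpm (same as input, |ω| = 233816.2642 rpm)

Stage 1 [70T→53T]: ω = 3236.0000×70/53 = 4273.9623 rpm, dir flips to −; running = −4273.9623
Stage 2 [92T→20T]: ω = 4273.9623×92/20 = 19660.2264 rpm, dir flips to +; running = +19660.2264
Stage 3 [37T→37T]: ω = 19660.2264×37/37 = 19660.2264 rpm, dir flips to −; running = −19660.2264
Stage 4 [37T→14T]: ω = 19660.2264×37/14 = 51959.1698 rpm, dir flips to +; running = +51959.1698
Stage 5 [81T→42T]: ω = 51959.1698×81/42 = 100206.9704 rpm, dir flips to −; running = −100206.9704
Stage 6 [42T→18T]: ω = 100206.9704×42/18 = 233816.2642 rpm, dir flips to +; running = +233816.2642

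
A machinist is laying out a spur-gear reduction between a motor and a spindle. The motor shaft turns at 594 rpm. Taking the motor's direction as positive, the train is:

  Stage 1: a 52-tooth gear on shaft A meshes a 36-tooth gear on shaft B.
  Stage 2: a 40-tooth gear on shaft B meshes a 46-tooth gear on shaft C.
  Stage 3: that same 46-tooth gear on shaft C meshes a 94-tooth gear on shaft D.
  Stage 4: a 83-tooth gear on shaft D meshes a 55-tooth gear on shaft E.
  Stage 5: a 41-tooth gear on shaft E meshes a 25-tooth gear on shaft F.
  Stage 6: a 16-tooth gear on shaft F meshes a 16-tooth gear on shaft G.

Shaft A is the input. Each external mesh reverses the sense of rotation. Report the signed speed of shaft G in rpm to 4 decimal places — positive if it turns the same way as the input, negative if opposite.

+903.6051 rpm (same as input, |ω| = 903.6051 rpm)

Stage 1 [52T→36T]: ω = 594.0000×52/36 = 858.0000 rpm, dir flips to −; running = −858.0000
Stage 2 [40T→46T]: ω = 858.0000×40/46 = 746.0870 rpm, dir flips to +; running = +746.0870
Stage 3 [46T→94T]: ω = 746.0870×46/94 = 365.1064 rpm, dir flips to −; running = −365.1064
Stage 4 [83T→55T]: ω = 365.1064×83/55 = 550.9787 rpm, dir flips to +; running = +550.9787
Stage 5 [41T→25T]: ω = 550.9787×41/25 = 903.6051 rpm, dir flips to −; running = −903.6051
Stage 6 [16T→16T]: ω = 903.6051×16/16 = 903.6051 rpm, dir flips to +; running = +903.6051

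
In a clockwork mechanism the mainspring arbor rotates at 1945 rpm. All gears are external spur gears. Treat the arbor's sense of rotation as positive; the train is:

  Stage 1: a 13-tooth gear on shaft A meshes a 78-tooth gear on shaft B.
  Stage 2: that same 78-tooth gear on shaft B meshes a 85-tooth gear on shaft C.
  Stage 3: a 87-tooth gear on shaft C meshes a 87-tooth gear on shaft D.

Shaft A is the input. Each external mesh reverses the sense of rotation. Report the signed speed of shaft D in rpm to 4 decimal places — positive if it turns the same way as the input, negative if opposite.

Stage 1 [13T→78T]: ω = 1945.0000×13/78 = 324.1667 rpm, dir flips to −; running = −324.1667
Stage 2 [78T→85T]: ω = 324.1667×78/85 = 297.4706 rpm, dir flips to +; running = +297.4706
Stage 3 [87T→87T]: ω = 297.4706×87/87 = 297.4706 rpm, dir flips to −; running = −297.4706

-297.4706 rpm (opposite to input, |ω| = 297.4706 rpm)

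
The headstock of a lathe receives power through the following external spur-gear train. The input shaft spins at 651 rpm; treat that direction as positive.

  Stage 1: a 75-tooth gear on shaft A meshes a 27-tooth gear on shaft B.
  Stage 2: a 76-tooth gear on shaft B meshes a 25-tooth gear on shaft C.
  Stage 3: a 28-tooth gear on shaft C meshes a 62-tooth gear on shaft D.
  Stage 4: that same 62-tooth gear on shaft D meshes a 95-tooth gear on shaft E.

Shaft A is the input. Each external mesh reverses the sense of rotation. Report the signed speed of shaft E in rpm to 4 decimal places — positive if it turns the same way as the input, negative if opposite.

+1620.2667 rpm (same as input, |ω| = 1620.2667 rpm)

Stage 1 [75T→27T]: ω = 651.0000×75/27 = 1808.3333 rpm, dir flips to −; running = −1808.3333
Stage 2 [76T→25T]: ω = 1808.3333×76/25 = 5497.3333 rpm, dir flips to +; running = +5497.3333
Stage 3 [28T→62T]: ω = 5497.3333×28/62 = 2482.6667 rpm, dir flips to −; running = −2482.6667
Stage 4 [62T→95T]: ω = 2482.6667×62/95 = 1620.2667 rpm, dir flips to +; running = +1620.2667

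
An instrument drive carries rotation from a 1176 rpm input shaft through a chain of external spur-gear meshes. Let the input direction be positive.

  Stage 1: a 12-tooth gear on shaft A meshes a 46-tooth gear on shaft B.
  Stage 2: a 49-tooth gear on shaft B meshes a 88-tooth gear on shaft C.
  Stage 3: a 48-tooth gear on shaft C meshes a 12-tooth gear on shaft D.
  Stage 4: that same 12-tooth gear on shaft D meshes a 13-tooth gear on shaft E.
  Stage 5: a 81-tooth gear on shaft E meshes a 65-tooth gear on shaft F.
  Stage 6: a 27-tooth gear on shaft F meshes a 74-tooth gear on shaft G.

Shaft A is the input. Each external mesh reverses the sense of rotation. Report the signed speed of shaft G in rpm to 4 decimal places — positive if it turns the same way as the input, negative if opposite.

Stage 1 [12T→46T]: ω = 1176.0000×12/46 = 306.7826 rpm, dir flips to −; running = −306.7826
Stage 2 [49T→88T]: ω = 306.7826×49/88 = 170.8221 rpm, dir flips to +; running = +170.8221
Stage 3 [48T→12T]: ω = 170.8221×48/12 = 683.2885 rpm, dir flips to −; running = −683.2885
Stage 4 [12T→13T]: ω = 683.2885×12/13 = 630.7279 rpm, dir flips to +; running = +630.7279
Stage 5 [81T→65T]: ω = 630.7279×81/65 = 785.9840 rpm, dir flips to −; running = −785.9840
Stage 6 [27T→74T]: ω = 785.9840×27/74 = 286.7779 rpm, dir flips to +; running = +286.7779

+286.7779 rpm (same as input, |ω| = 286.7779 rpm)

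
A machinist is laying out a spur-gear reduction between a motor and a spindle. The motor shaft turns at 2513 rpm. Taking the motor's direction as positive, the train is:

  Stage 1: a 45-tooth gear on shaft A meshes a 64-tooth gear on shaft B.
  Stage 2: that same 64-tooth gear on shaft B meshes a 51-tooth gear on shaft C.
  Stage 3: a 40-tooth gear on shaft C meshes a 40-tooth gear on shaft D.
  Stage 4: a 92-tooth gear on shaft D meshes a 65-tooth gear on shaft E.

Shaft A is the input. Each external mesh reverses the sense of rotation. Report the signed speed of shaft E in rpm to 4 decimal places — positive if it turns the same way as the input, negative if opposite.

Stage 1 [45T→64T]: ω = 2513.0000×45/64 = 1766.9531 rpm, dir flips to −; running = −1766.9531
Stage 2 [64T→51T]: ω = 1766.9531×64/51 = 2217.3529 rpm, dir flips to +; running = +2217.3529
Stage 3 [40T→40T]: ω = 2217.3529×40/40 = 2217.3529 rpm, dir flips to −; running = −2217.3529
Stage 4 [92T→65T]: ω = 2217.3529×92/65 = 3138.4072 rpm, dir flips to +; running = +3138.4072

+3138.4072 rpm (same as input, |ω| = 3138.4072 rpm)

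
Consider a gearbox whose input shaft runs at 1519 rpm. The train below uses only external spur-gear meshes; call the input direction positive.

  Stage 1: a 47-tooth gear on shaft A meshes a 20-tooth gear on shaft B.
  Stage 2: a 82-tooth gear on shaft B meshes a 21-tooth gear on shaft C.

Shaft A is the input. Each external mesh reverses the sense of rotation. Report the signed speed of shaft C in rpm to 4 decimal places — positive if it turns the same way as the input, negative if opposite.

Stage 1 [47T→20T]: ω = 1519.0000×47/20 = 3569.6500 rpm, dir flips to −; running = −3569.6500
Stage 2 [82T→21T]: ω = 3569.6500×82/21 = 13938.6333 rpm, dir flips to +; running = +13938.6333

+13938.6333 rpm (same as input, |ω| = 13938.6333 rpm)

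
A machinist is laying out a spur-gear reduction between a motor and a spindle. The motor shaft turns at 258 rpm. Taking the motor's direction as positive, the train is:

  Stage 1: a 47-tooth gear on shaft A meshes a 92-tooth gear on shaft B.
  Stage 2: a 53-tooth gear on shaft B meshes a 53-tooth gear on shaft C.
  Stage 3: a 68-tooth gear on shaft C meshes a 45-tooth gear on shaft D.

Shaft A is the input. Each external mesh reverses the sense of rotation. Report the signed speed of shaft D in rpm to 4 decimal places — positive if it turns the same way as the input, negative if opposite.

-199.1710 rpm (opposite to input, |ω| = 199.1710 rpm)

Stage 1 [47T→92T]: ω = 258.0000×47/92 = 131.8043 rpm, dir flips to −; running = −131.8043
Stage 2 [53T→53T]: ω = 131.8043×53/53 = 131.8043 rpm, dir flips to +; running = +131.8043
Stage 3 [68T→45T]: ω = 131.8043×68/45 = 199.1710 rpm, dir flips to −; running = −199.1710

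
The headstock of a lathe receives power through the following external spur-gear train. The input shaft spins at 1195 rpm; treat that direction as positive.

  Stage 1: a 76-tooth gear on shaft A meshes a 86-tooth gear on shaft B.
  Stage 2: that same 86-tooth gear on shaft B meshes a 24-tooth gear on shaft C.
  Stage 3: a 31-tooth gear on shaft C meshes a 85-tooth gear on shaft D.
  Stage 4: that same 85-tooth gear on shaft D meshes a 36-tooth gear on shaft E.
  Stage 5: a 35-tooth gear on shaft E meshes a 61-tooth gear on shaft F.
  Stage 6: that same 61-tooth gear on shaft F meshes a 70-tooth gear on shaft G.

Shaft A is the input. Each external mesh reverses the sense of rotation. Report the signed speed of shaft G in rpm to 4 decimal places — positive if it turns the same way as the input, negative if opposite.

Stage 1 [76T→86T]: ω = 1195.0000×76/86 = 1056.0465 rpm, dir flips to −; running = −1056.0465
Stage 2 [86T→24T]: ω = 1056.0465×86/24 = 3784.1667 rpm, dir flips to +; running = +3784.1667
Stage 3 [31T→85T]: ω = 3784.1667×31/85 = 1380.1078 rpm, dir flips to −; running = −1380.1078
Stage 4 [85T→36T]: ω = 1380.1078×85/36 = 3258.5880 rpm, dir flips to +; running = +3258.5880
Stage 5 [35T→61T]: ω = 3258.5880×35/61 = 1869.6816 rpm, dir flips to −; running = −1869.6816
Stage 6 [61T→70T]: ω = 1869.6816×61/70 = 1629.2940 rpm, dir flips to +; running = +1629.2940

+1629.2940 rpm (same as input, |ω| = 1629.2940 rpm)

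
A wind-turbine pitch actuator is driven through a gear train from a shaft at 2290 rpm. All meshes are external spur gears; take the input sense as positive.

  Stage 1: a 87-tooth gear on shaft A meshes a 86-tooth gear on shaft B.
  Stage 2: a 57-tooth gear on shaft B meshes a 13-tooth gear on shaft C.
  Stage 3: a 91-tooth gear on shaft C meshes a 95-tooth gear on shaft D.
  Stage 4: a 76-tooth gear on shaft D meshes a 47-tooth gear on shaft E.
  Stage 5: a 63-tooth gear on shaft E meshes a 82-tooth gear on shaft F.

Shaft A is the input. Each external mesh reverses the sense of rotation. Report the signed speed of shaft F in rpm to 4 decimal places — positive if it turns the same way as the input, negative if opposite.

Stage 1 [87T→86T]: ω = 2290.0000×87/86 = 2316.6279 rpm, dir flips to −; running = −2316.6279
Stage 2 [57T→13T]: ω = 2316.6279×57/13 = 10157.5224 rpm, dir flips to +; running = +10157.5224
Stage 3 [91T→95T]: ω = 10157.5224×91/95 = 9729.8372 rpm, dir flips to −; running = −9729.8372
Stage 4 [76T→47T]: ω = 9729.8372×76/47 = 15733.3538 rpm, dir flips to +; running = +15733.3538
Stage 5 [63T→82T]: ω = 15733.3538×63/82 = 12087.8206 rpm, dir flips to −; running = −12087.8206

-12087.8206 rpm (opposite to input, |ω| = 12087.8206 rpm)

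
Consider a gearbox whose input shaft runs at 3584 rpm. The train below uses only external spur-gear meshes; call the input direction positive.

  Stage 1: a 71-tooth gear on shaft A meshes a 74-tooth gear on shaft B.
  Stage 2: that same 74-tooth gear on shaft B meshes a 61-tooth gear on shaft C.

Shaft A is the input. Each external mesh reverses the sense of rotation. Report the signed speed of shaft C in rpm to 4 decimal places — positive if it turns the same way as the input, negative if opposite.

Stage 1 [71T→74T]: ω = 3584.0000×71/74 = 3438.7027 rpm, dir flips to −; running = −3438.7027
Stage 2 [74T→61T]: ω = 3438.7027×74/61 = 4171.5410 rpm, dir flips to +; running = +4171.5410

+4171.5410 rpm (same as input, |ω| = 4171.5410 rpm)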